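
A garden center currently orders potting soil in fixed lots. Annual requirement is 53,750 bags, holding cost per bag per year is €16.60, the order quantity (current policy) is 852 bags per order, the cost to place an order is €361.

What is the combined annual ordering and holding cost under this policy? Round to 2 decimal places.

€29,845.95

Orders/yr = 53,750/852 = 63.087; ordering cost = 63.087 × €361 = €22,774.35
Average inventory = 852/2 = 426; holding cost = 426 × €16.6 = €7,071.60
Total = €22,774.35 + €7,071.60 = €29,845.95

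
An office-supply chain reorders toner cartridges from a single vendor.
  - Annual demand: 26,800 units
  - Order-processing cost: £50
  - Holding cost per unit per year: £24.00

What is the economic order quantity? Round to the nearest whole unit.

334 units

Optimal lot size Q* = (2 × 26,800 × £50 / £24)^½ ≈ 334.17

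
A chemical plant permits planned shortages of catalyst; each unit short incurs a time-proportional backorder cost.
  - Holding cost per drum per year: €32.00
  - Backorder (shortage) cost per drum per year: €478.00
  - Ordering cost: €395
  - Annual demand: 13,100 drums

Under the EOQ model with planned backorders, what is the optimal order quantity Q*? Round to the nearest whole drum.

Basic EOQ = √(2·13,100·395/32) = 568.688
Backorder adjustment √((H+b)/b) = √((32+478)/478) = 1.0329
Q* = 568.688 × 1.0329 ≈ 587.42

587 drums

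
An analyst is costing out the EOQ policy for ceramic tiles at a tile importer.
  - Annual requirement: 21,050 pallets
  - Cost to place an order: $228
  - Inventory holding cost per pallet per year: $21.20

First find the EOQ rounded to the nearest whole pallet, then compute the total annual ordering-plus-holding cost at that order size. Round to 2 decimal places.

Q* = √(2·D·S / H) = √(2·21,050·228 / 21.2) = √452,773.6 ≈ 672.88 → Q = 673 pallets
Ordering: D/Q × S = 21,050/673 × $228 = $7,131.35
Holding:  Q/2 × H = 673/2 × $21.2 = $7,133.80
Total = $7,131.35 + $7,133.80 = $14,265.15

$14,265.15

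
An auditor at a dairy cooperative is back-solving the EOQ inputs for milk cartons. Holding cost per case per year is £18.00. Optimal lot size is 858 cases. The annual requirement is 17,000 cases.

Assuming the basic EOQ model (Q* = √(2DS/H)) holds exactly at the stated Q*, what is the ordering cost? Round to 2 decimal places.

£389.73

EOQ relation: Q² = 2DS/H, so rearrange for the unknown.
S = Q²H / (2D) = 858² × 18 / (2 × 17,000) = 389.7339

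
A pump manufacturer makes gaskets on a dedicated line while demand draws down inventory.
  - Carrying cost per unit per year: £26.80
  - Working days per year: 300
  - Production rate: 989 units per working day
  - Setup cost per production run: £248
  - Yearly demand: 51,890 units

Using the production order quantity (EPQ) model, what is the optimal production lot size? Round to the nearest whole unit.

1,079 units

Daily demand d = 51,890/300 = 172.967; p = 989; 1 − d/p = 0.82511
EPQ = √(2DS / (H(1 − d/p)))
    = √(2 × 51,890 × 248 / (26.8 × 0.82511)) ≈ 1,078.85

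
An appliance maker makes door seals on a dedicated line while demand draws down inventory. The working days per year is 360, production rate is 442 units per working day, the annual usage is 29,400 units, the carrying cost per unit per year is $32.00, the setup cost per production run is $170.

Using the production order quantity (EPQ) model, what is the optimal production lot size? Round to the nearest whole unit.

619 units

Daily demand d = 29,400/360 = 81.667; p = 442; 1 − d/p = 0.81523
EPQ = √(2DS / (H(1 − d/p)))
    = √(2 × 29,400 × 170 / (32 × 0.81523)) ≈ 619.01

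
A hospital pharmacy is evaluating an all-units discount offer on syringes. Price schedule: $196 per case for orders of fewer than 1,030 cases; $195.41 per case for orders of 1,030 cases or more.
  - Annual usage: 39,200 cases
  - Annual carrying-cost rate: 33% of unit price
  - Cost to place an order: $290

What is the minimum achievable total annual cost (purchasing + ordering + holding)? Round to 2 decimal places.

H₁ = 33%×$196 = $64.6800;  H₂ = 33%×$195.41 = $64.4853
EOQ₁ = √(2×39,200×290/64.6800) = 592.89  (< 1,030, feasible at tier 1)
EOQ₂ = √(2×39,200×290/64.4853) = 593.78  (< 1,030 → use Q = 1,030 at tier-2 price)
TC(tier 1 (EOQ₁), Q≈592.9) = $7,721,547.94
TC(tier 2, Q≈1,030.0) = $7,704,318.82
Minimum at tier 2: $7,704,318.82

$7,704,318.82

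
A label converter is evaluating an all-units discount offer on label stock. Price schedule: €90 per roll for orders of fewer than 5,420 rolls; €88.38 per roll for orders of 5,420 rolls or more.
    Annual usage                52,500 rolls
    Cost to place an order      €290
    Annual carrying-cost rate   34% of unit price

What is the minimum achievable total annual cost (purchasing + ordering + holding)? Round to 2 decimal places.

H₁ = 34%×€90 = €30.6000;  H₂ = 34%×€88.38 = €30.0492
EOQ₁ = √(2×52,500×290/30.6000) = 997.55  (< 5,420, feasible at tier 1)
EOQ₂ = √(2×52,500×290/30.0492) = 1,006.65  (< 5,420 → use Q = 5,420 at tier-2 price)
TC(tier 1 (EOQ₁), Q≈997.5) = €4,755,524.91
TC(tier 2, Q≈5,420.0) = €4,724,192.37
Minimum at tier 2: €4,724,192.37

€4,724,192.37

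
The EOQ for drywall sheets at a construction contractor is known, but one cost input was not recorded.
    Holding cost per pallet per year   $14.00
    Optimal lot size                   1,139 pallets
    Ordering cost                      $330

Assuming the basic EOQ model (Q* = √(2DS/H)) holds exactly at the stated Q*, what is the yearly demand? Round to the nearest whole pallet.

From Q* = √(2DS/H) ⇒ Q*² = 2DS/H.
D = Q²H / (2S) = 1,139² × 14 / (2 × 330) = 27,518.93

27,519 pallets per year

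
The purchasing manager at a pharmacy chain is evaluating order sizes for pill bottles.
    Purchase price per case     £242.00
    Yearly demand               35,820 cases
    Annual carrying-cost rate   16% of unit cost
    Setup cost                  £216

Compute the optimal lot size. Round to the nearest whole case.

H = i·C = 0.16 × £242 = £38.7200 per case-year
2DS/H = 2·35,820·216/38.72 = 399,644.63
EOQ = √399,644.63 ≈ 632.17

632 cases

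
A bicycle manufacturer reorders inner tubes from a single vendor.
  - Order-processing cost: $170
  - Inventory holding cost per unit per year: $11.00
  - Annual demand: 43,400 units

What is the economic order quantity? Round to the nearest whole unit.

1,158 units

EOQ = √(2DS/H) = √(2 × 43,400 × 170 / 11)
    = √(1,341,454.55) ≈ 1,158.21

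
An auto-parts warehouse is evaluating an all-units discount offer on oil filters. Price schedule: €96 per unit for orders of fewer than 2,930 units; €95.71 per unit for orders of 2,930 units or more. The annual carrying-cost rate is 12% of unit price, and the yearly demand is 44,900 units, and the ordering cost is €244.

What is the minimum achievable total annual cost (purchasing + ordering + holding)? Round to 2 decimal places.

H₁ = 12%×€96 = €11.5200;  H₂ = 12%×€95.71 = €11.4852
EOQ₁ = √(2×44,900×244/11.5200) = 1,379.14  (< 2,930, feasible at tier 1)
EOQ₂ = √(2×44,900×244/11.4852) = 1,381.22  (< 2,930 → use Q = 2,930 at tier-2 price)
TC(tier 1 (EOQ₁), Q≈1,379.1) = €4,326,287.64
TC(tier 2, Q≈2,930.0) = €4,317,943.93
Minimum at tier 2: €4,317,943.93

€4,317,943.93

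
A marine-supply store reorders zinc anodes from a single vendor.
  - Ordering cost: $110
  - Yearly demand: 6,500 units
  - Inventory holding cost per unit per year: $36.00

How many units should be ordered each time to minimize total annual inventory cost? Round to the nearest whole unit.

2DS/H = 2·6,500·110/36 = 39,722.22
EOQ = √39,722.22 ≈ 199.30

199 units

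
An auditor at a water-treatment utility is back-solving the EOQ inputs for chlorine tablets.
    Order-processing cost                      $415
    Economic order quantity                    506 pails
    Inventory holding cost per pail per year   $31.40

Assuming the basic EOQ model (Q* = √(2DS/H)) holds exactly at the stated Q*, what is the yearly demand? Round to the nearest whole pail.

9,686 pails per year

EOQ relation: Q² = 2DS/H, so rearrange for the unknown.
D = Q²H / (2S) = 506² × 31.4 / (2 × 415) = 9,686.18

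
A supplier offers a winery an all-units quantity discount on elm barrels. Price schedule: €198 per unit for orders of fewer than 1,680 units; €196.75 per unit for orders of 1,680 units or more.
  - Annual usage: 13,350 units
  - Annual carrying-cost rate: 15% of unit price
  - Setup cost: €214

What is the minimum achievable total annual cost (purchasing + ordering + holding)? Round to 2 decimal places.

H₁ = 15%×€198 = €29.7000;  H₂ = 15%×€196.75 = €29.5125
EOQ₁ = √(2×13,350×214/29.7000) = 438.62  (< 1,680, feasible at tier 1)
EOQ₂ = √(2×13,350×214/29.5125) = 440.01  (< 1,680 → use Q = 1,680 at tier-2 price)
TC(tier 1 (EOQ₁), Q≈438.6) = €2,656,326.89
TC(tier 2, Q≈1,680.0) = €2,653,103.54
Minimum at tier 2: €2,653,103.54

€2,653,103.54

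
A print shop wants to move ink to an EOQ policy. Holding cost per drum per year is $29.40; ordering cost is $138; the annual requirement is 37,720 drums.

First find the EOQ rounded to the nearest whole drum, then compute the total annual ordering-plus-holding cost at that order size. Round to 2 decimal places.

Optimal lot size Q* = (2 × 37,720 × $138 / $29.4)^½ ≈ 595.07 → Q = 595 drums
Annual ordering cost = (D/Q)·S = (37,720/595) × 138 = $8,748.50
Annual holding cost  = (Q/2)·H = (595/2) × 29.4 = $8,746.50
Total = $8,748.50 + $8,746.50 = $17,495.00

$17,495.00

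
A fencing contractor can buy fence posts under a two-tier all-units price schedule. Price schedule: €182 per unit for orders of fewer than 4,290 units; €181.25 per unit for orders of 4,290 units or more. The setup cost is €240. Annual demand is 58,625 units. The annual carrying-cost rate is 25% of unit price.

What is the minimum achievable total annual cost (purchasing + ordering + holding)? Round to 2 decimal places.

H₁ = 25%×€182 = €45.5000;  H₂ = 25%×€181.25 = €45.3125
EOQ₁ = √(2×58,625×240/45.5000) = 786.42  (< 4,290, feasible at tier 1)
EOQ₂ = √(2×58,625×240/45.3125) = 788.05  (< 4,290 → use Q = 4,290 at tier-2 price)
TC(tier 1 (EOQ₁), Q≈786.4) = €10,705,532.26
TC(tier 2, Q≈4,290.0) = €10,726,256.28
Minimum at tier 1 (EOQ₁): €10,705,532.26

€10,705,532.26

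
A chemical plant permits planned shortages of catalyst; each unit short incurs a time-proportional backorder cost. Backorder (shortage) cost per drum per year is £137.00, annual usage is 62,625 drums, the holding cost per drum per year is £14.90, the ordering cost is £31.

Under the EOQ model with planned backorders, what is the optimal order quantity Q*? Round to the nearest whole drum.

538 drums

Q* = √(2DS/H) · √((H + b)/b)
   = √(2 × 62,625 × 31 / 14.9) · √((14.9 + 137) / 137)
   = 510.477 × 1.0530 ≈ 537.52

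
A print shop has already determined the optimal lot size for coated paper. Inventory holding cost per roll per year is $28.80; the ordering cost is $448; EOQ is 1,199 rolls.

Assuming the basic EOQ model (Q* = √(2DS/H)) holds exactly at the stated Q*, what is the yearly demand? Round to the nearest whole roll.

Since Q* = (2DS/H)^½, squaring gives Q*²·H = 2DS.
D = Q²H / (2S) = 1,199² × 28.8 / (2 × 448) = 46,208.60

46,209 rolls per year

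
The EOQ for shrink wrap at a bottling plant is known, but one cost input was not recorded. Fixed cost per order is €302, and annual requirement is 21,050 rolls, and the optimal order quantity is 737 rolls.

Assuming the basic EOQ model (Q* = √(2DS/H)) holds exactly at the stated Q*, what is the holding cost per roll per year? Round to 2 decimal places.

€23.41

Since Q* = (2DS/H)^½, squaring gives Q*²·H = 2DS.
H = 2DS / Q² = 2 × 21,050 × 302 / 737² = 23.4074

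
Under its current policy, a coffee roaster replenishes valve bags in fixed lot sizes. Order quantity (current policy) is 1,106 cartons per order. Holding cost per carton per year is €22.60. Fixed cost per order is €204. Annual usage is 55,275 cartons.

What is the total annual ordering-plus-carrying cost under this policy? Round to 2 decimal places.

Orders/yr = 55,275/1,106 = 49.977; ordering cost = 49.977 × €204 = €10,195.39
Average inventory = 1,106/2 = 553; holding cost = 553 × €22.6 = €12,497.80
Total = €10,195.39 + €12,497.80 = €22,693.19

€22,693.19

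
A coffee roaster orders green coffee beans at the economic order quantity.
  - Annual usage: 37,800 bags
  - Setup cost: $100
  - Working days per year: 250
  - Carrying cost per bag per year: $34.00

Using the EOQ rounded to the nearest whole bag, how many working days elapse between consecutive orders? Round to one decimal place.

3.1 days

EOQ = √(2DS/H) = √(2 × 37,800 × 100 / 34)
    = √(222,352.94) ≈ 471.54 → Q = 472 bags
Cycle time = (working days × Q)/D = (250 × 472) / 37,800 = 3.122 days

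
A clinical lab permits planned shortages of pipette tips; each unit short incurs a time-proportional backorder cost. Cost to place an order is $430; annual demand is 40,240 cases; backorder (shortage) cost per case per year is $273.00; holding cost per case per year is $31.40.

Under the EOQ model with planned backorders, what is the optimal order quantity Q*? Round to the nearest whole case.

1,109 cases

Q* = √(2DS/H) · √((H + b)/b)
   = √(2 × 40,240 × 430 / 31.4) · √((31.4 + 273) / 273)
   = 1,049.816 × 1.0559 ≈ 1,108.55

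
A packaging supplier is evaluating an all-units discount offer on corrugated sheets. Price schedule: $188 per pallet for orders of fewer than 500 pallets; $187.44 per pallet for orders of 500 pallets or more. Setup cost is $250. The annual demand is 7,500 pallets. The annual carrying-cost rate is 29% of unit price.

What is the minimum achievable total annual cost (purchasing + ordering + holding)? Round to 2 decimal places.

$1,423,139.40

H₁ = 29%×$188 = $54.5200;  H₂ = 29%×$187.44 = $54.3576
EOQ₁ = √(2×7,500×250/54.5200) = 262.26  (< 500, feasible at tier 1)
EOQ₂ = √(2×7,500×250/54.3576) = 262.65  (< 500 → use Q = 500 at tier-2 price)
TC(tier 1 (EOQ₁), Q≈262.3) = $1,424,298.60
TC(tier 2, Q≈500.0) = $1,423,139.40
Minimum at tier 2: $1,423,139.40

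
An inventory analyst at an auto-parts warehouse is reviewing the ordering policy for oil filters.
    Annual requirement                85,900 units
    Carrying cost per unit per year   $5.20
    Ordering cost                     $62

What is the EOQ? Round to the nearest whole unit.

1,431 units

EOQ = √(2DS/H) = √(2 × 85,900 × 62 / 5.2)
    = √(2,048,384.62) ≈ 1,431.22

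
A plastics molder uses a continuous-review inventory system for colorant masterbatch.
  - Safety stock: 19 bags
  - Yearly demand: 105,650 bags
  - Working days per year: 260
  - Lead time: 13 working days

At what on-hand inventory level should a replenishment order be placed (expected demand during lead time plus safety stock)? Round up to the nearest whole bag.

5,302 bags

Daily demand d = 105,650 / 260 = 406.346 bags/day
Demand during lead time = 406.346 × 13 = 5,282.50
Reorder point = 5,282.50 + 19 = 5,301.50 → round up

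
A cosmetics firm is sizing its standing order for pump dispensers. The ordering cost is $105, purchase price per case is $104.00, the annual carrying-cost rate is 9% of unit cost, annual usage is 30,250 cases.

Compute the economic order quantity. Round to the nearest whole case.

Carrying cost H = $104 × 9% = $9.3600/case/yr
Optimal lot size Q* = (2 × 30,250 × $105 / $9.36)^½ ≈ 823.82

824 cases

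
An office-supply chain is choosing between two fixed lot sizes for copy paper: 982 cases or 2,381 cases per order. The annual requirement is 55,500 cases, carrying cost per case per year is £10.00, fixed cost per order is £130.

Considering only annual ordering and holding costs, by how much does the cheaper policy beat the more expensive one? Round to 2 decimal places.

£2,677.99

Annual cost at Q: ordering D·S/Q plus holding Q·H/2.
TC(982) = (55,500/982)×130 + (982/2)×10 = £12,257.25
TC(2,381) = (55,500/2,381)×130 + (2,381/2)×10 = £14,935.24
Cheaper: Q = 982.  Difference = £2,677.99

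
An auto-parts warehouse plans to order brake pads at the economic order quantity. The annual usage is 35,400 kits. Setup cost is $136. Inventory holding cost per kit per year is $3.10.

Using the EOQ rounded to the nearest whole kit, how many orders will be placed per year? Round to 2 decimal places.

2DS/H = 2·35,400·136/3.1 = 3,106,064.52
EOQ = √3,106,064.52 ≈ 1,762.40 → Q = 1,762
Orders per year = D/Q = 35,400 / 1,762 = 20.091

20.09 orders per year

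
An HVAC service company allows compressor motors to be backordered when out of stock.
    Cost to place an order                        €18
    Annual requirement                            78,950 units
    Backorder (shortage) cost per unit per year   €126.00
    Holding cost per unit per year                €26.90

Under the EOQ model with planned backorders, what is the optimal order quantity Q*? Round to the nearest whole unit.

Basic EOQ = √(2·78,950·18/26.9) = 325.051
Backorder adjustment √((H+b)/b) = √((26.9+126)/126) = 1.1016
Q* = 325.051 × 1.1016 ≈ 358.07

358 units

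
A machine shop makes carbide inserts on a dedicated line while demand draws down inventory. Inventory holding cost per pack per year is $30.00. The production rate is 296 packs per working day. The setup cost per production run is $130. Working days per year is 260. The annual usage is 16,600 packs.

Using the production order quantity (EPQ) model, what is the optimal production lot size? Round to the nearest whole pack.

Daily demand d = 16,600/260 = 63.846; p = 296; 1 − d/p = 0.78430
EPQ = √(2DS / (H(1 − d/p)))
    = √(2 × 16,600 × 130 / (30 × 0.78430)) ≈ 428.29

428 packs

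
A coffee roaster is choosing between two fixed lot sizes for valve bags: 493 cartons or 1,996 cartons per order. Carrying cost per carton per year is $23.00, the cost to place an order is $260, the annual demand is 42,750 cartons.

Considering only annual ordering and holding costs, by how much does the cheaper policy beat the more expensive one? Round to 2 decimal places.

Annual cost at Q: ordering D·S/Q plus holding Q·H/2.
TC(493) = (42,750/493)×260 + (493/2)×23 = $28,215.14
TC(1,996) = (42,750/1,996)×260 + (1,996/2)×23 = $28,522.64
Cheaper: Q = 493.  Difference = $307.50

$307.50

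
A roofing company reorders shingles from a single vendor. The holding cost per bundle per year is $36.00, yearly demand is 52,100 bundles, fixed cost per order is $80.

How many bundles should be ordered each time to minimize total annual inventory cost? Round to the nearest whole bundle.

Q* = √(2·D·S / H) = √(2·52,100·80 / 36) = √231,555.6 ≈ 481.20

481 bundles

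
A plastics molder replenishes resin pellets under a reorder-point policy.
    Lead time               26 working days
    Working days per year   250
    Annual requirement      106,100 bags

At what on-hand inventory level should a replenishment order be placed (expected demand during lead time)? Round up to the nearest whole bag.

Daily demand d = 106,100 / 250 = 424.400 bags/day
Demand during lead time = 424.400 × 26 = 11,034.40
Reorder point = 11,034.40 → round up

11,035 bags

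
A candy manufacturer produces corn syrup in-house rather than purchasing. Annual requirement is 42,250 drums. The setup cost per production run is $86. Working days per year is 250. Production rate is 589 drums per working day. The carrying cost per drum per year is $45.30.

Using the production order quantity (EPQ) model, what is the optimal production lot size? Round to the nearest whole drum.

Daily demand d = 42,250/250 = 169.000; p = 589; 1 − d/p = 0.71307
EPQ = √(2DS / (H(1 − d/p)))
    = √(2 × 42,250 × 86 / (45.3 × 0.71307)) ≈ 474.31

474 drums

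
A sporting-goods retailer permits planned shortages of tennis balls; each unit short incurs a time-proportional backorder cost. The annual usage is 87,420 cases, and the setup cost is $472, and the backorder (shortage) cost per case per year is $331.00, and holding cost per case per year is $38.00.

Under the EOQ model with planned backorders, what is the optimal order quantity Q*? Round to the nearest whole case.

1,556 cases

Q* = √(2DS/H) · √((H + b)/b)
   = √(2 × 87,420 × 472 / 38) · √((38 + 331) / 331)
   = 1,473.668 × 1.0558 ≈ 1,555.96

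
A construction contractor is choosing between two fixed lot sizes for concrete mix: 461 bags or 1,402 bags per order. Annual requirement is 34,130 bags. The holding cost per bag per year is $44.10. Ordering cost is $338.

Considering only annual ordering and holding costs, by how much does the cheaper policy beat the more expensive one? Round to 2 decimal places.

$3,953.52

For each Q, cost = (D/Q)·S + (Q/2)·H.
TC(461) = (34,130/461)×338 + (461/2)×44.1 = $35,188.78
TC(1,402) = (34,130/1,402)×338 + (1,402/2)×44.1 = $39,142.30
Lots of 461 are cheaper by $3,953.52.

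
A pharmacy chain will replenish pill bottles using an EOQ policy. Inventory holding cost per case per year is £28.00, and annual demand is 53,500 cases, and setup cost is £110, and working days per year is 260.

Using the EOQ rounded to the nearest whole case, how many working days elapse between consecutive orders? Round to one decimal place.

Optimal lot size Q* = (2 × 53,500 × £110 / £28)^½ ≈ 648.35 → Q = 648 cases
T = Q/D × 260 days = 648/53,500 × 260 = 3.149 days

3.1 days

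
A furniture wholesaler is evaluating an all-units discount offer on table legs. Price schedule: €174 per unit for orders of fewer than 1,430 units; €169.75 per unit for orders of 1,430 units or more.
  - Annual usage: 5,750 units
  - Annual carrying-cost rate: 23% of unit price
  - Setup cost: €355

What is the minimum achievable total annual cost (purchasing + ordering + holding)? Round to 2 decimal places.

H₁ = 23%×€174 = €40.0200;  H₂ = 23%×€169.75 = €39.0425
EOQ₁ = √(2×5,750×355/40.0200) = 319.39  (< 1,430, feasible at tier 1)
EOQ₂ = √(2×5,750×355/39.0425) = 323.37  (< 1,430 → use Q = 1,430 at tier-2 price)
TC(tier 1 (EOQ₁), Q≈319.4) = €1,013,282.08
TC(tier 2, Q≈1,430.0) = €1,005,405.34
Minimum at tier 2: €1,005,405.34

€1,005,405.34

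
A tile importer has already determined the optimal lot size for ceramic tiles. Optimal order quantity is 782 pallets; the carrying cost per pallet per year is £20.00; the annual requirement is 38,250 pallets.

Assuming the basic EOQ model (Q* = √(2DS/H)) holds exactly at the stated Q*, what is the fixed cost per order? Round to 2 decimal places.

EOQ relation: Q² = 2DS/H, so rearrange for the unknown.
S = Q²H / (2D) = 782² × 20 / (2 × 38,250) = 159.8756

£159.88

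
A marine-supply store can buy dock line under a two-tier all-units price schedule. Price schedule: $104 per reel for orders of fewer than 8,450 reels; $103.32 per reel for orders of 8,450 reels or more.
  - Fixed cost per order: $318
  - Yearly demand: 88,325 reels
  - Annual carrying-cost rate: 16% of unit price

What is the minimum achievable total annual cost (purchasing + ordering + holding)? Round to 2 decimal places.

H₁ = 16%×$104 = $16.6400;  H₂ = 16%×$103.32 = $16.5312
EOQ₁ = √(2×88,325×318/16.6400) = 1,837.36  (< 8,450, feasible at tier 1)
EOQ₂ = √(2×88,325×318/16.5312) = 1,843.39  (< 8,450 → use Q = 8,450 at tier-2 price)
TC(tier 1 (EOQ₁), Q≈1,837.4) = $9,216,373.63
TC(tier 2, Q≈8,450.0) = $9,198,907.27
Minimum at tier 2: $9,198,907.27

$9,198,907.27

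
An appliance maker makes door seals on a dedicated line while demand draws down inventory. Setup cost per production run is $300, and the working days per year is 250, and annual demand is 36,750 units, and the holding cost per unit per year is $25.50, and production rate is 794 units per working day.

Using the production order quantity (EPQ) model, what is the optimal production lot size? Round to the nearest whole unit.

Daily demand d = 36,750/250 = 147.000; p = 794; 1 − d/p = 0.81486
EPQ = √(2DS / (H(1 − d/p)))
    = √(2 × 36,750 × 300 / (25.5 × 0.81486)) ≈ 1,030.13

1,030 units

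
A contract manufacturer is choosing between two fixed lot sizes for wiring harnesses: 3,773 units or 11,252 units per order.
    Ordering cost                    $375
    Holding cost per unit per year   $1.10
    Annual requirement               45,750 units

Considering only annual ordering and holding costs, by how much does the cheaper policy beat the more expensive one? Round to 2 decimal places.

For each Q, cost = (D/Q)·S + (Q/2)·H.
TC(3,773) = (45,750/3,773)×375 + (3,773/2)×1.1 = $6,622.26
TC(11,252) = (45,750/11,252)×375 + (11,252/2)×1.1 = $7,713.33
|ΔTC| = |$6,622.26 − $7,713.33| = $1,091.07

$1,091.07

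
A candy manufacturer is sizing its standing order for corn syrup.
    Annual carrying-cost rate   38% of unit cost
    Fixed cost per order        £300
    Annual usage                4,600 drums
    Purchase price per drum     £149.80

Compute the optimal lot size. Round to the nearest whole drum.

220 drums

Carrying cost H = £149.8 × 38% = £56.9240/drum/yr
2DS/H = 2·4,600·300/56.924 = 48,485.70
EOQ = √48,485.70 ≈ 220.19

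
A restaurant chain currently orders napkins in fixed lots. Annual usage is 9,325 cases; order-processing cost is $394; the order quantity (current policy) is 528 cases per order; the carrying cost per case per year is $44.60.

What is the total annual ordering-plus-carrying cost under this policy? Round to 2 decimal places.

Annual ordering cost = (D/Q)·S = (9,325/528) × 394 = $6,958.43
Annual holding cost  = (Q/2)·H = (528/2) × 44.6 = $11,774.40
Total = $6,958.43 + $11,774.40 = $18,732.83

$18,732.83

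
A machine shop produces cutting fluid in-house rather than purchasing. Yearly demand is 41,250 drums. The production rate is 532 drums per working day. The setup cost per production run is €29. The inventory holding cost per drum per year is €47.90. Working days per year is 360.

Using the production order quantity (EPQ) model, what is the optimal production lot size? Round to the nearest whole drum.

Daily demand d = 41,250/360 = 114.583; p = 532; 1 − d/p = 0.78462
EPQ = √(2DS / (H(1 − d/p)))
    = √(2 × 41,250 × 29 / (47.9 × 0.78462)) ≈ 252.31

252 drums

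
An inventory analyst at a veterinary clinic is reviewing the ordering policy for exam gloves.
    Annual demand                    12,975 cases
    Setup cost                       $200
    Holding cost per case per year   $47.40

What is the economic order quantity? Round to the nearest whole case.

EOQ = √(2DS/H) = √(2 × 12,975 × 200 / 47.4)
    = √(109,493.67) ≈ 330.90

331 cases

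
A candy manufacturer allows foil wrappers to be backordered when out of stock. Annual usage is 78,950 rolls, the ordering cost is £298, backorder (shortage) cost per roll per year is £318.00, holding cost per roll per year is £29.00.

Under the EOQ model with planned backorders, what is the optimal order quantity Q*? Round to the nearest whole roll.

Basic EOQ = √(2·78,950·298/29) = 1,273.797
Backorder adjustment √((H+b)/b) = √((29+318)/318) = 1.0446
Q* = 1,273.797 × 1.0446 ≈ 1,330.61

1,331 rolls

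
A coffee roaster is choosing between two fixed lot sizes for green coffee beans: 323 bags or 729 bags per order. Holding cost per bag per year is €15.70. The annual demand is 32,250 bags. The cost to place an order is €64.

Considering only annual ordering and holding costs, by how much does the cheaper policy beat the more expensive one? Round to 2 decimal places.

Annual cost at Q: ordering D·S/Q plus holding Q·H/2.
TC(323) = (32,250/323)×64 + (323/2)×15.7 = €8,925.64
TC(729) = (32,250/729)×64 + (729/2)×15.7 = €8,553.93
|ΔTC| = |€8,925.64 − €8,553.93| = €371.72

€371.72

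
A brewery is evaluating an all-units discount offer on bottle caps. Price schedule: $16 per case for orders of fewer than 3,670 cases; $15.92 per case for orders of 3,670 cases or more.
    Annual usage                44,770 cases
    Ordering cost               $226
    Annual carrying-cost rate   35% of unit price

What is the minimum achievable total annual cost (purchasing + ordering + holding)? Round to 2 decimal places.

$725,719.97

H₁ = 35%×$16 = $5.6000;  H₂ = 35%×$15.92 = $5.5720
EOQ₁ = √(2×44,770×226/5.6000) = 1,900.94  (< 3,670, feasible at tier 1)
EOQ₂ = √(2×44,770×226/5.5720) = 1,905.71  (< 3,670 → use Q = 3,670 at tier-2 price)
TC(tier 1 (EOQ₁), Q≈1,900.9) = $726,965.27
TC(tier 2, Q≈3,670.0) = $725,719.97
Minimum at tier 2: $725,719.97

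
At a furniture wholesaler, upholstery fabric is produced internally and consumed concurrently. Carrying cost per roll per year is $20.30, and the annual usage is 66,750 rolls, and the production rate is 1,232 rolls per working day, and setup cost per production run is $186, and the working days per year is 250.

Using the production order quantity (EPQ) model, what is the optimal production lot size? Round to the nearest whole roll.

Daily demand d = 66,750/250 = 267.000; p = 1232; 1 − d/p = 0.78328
EPQ = √(2DS / (H(1 − d/p)))
    = √(2 × 66,750 × 186 / (20.3 × 0.78328)) ≈ 1,249.66

1,250 rolls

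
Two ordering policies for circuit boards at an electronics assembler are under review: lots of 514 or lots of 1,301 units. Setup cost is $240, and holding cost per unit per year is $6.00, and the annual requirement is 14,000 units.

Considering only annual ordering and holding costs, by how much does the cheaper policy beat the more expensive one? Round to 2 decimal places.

Annual cost at Q: ordering D·S/Q plus holding Q·H/2.
TC(514) = (14,000/514)×240 + (514/2)×6 = $8,078.96
TC(1,301) = (14,000/1,301)×240 + (1,301/2)×6 = $6,485.63
Cheaper: Q = 1,301.  Difference = $1,593.34

$1,593.34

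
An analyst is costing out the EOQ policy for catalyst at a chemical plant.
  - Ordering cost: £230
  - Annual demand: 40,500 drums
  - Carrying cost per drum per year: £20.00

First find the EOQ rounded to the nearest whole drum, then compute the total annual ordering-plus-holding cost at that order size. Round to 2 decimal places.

Optimal lot size Q* = (2 × 40,500 × £230 / £20)^½ ≈ 965.14 → Q = 965 drums
Orders/yr = 40,500/965 = 41.969; ordering cost = 41.969 × £230 = £9,652.85
Average inventory = 965/2 = 482.5; holding cost = 482.5 × £20 = £9,650.00
Total = £9,652.85 + £9,650.00 = £19,302.85

£19,302.85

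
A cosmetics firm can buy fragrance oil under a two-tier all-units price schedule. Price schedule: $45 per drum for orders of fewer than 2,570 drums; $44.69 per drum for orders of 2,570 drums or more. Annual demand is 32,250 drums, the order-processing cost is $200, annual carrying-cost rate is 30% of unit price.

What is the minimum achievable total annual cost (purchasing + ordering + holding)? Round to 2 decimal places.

$1,460,990.22

H₁ = 30%×$45 = $13.5000;  H₂ = 30%×$44.69 = $13.4070
EOQ₁ = √(2×32,250×200/13.5000) = 977.53  (< 2,570, feasible at tier 1)
EOQ₂ = √(2×32,250×200/13.4070) = 980.91  (< 2,570 → use Q = 2,570 at tier-2 price)
TC(tier 1 (EOQ₁), Q≈977.5) = $1,464,446.59
TC(tier 2, Q≈2,570.0) = $1,460,990.22
Minimum at tier 2: $1,460,990.22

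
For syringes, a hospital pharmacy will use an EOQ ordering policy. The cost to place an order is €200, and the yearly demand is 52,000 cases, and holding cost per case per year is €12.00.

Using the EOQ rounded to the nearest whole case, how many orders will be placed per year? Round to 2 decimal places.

Optimal lot size Q* = (2 × 52,000 × €200 / €12)^½ ≈ 1,316.56 → Q = 1,317
N = D/Q = 52,000/1,317 ≈ 39.484 orders/yr

39.48 orders per year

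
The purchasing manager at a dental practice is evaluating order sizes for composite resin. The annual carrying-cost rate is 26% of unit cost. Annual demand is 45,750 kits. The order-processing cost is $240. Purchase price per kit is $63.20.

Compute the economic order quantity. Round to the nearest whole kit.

Carrying cost H = $63.2 × 26% = $16.4320/kit/yr
EOQ = √(2DS/H) = √(2 × 45,750 × 240 / 16.432)
    = √(1,336,416.75) ≈ 1,156.03

1,156 kits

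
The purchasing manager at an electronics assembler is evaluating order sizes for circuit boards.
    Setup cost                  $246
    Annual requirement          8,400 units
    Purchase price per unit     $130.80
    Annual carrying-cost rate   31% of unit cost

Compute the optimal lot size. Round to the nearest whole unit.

H = i·C = 0.31 × $130.8 = $40.5480 per unit-year
Q* = √(2·D·S / H) = √(2·8,400·246 / 40.548) = √101,923.6 ≈ 319.25

319 units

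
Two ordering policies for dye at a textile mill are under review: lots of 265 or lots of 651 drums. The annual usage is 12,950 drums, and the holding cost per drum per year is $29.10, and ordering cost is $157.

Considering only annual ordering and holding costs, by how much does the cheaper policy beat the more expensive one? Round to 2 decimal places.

TC(Q) = (D/Q)S + (Q/2)H
TC(265) = (12,950/265)×157 + (265/2)×29.1 = $11,528.01
TC(651) = (12,950/651)×157 + (651/2)×29.1 = $12,595.17
Cheaper: Q = 265.  Difference = $1,067.15

$1,067.15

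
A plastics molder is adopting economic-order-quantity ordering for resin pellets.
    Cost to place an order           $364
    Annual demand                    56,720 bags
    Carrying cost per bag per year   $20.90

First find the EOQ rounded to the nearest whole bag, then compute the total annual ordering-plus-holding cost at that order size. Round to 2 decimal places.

Optimal lot size Q* = (2 × 56,720 × $364 / $20.9)^½ ≈ 1,405.60 → Q = 1,406 bags
Annual ordering cost = (D/Q)·S = (56,720/1,406) × 364 = $14,684.27
Annual holding cost  = (Q/2)·H = (1,406/2) × 20.9 = $14,692.70
Total = $14,684.27 + $14,692.70 = $29,376.97

$29,376.97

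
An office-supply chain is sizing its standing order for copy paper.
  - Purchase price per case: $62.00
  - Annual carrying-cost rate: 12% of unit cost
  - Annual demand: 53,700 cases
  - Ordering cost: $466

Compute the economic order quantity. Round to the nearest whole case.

Holding cost per case per year: H = 12% × $62 = $7.4400
Q* = √(2·D·S / H) = √(2·53,700·466 / 7.44) = √6,726,935.5 ≈ 2,593.63

2,594 cases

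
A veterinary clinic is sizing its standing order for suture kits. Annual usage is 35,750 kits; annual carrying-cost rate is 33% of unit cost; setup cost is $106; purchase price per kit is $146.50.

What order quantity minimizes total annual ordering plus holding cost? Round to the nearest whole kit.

Carrying cost H = $146.5 × 33% = $48.3450/kit/yr
2DS/H = 2·35,750·106/48.345 = 156,769.06
EOQ = √156,769.06 ≈ 395.94

396 kits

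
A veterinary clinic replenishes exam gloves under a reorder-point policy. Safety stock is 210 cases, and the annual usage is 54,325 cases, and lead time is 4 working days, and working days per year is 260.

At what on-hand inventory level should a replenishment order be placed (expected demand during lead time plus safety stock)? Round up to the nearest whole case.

Daily demand d = 54,325 / 260 = 208.942 cases/day
Demand during lead time = 208.942 × 4 = 835.77
Reorder point = 835.77 + 210 = 1,045.77 → round up

1,046 cases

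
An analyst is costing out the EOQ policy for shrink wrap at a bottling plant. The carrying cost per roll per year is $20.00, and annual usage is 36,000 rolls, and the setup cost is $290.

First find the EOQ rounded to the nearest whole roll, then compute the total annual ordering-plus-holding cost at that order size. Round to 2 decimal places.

Optimal lot size Q* = (2 × 36,000 × $290 / $20)^½ ≈ 1,021.76 → Q = 1,022 rolls
Annual ordering cost = (D/Q)·S = (36,000/1,022) × 290 = $10,215.26
Annual holding cost  = (Q/2)·H = (1,022/2) × 20 = $10,220.00
Total = $10,215.26 + $10,220.00 = $20,435.26

$20,435.26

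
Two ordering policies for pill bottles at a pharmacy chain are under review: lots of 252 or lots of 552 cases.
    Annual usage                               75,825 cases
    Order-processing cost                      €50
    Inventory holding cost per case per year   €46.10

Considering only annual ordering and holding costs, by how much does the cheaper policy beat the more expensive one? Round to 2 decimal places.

€1,261.44

Annual cost at Q: ordering D·S/Q plus holding Q·H/2.
TC(252) = (75,825/252)×50 + (252/2)×46.1 = €20,853.24
TC(552) = (75,825/552)×50 + (552/2)×46.1 = €19,591.81
Cheaper: Q = 552.  Difference = €1,261.44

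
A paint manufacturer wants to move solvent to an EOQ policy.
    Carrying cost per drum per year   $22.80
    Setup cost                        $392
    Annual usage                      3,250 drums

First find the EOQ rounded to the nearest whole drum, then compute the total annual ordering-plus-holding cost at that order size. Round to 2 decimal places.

Q* = √(2·D·S / H) = √(2·3,250·392 / 22.8) = √111,754.4 ≈ 334.30 → Q = 334 drums
Annual ordering cost = (D/Q)·S = (3,250/334) × 392 = $3,814.37
Annual holding cost  = (Q/2)·H = (334/2) × 22.8 = $3,807.60
Total = $3,814.37 + $3,807.60 = $7,621.97

$7,621.97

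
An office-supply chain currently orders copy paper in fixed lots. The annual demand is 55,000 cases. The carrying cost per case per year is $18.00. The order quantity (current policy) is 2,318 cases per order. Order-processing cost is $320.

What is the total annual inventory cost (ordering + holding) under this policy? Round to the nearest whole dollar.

$28,455

Orders/yr = 55,000/2,318 = 23.727; ordering cost = 23.727 × $320 = $7,592.75
Average inventory = 2,318/2 = 1159; holding cost = 1159 × $18 = $20,862.00
Total = $7,592.75 + $20,862.00 = $28,454.75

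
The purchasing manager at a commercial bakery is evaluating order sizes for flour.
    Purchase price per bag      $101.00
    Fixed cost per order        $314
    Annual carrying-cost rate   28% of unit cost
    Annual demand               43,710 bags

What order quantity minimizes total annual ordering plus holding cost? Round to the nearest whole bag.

H = i·C = 0.28 × $101 = $28.2800 per bag-year
2DS/H = 2·43,710·314/28.28 = 970,646.39
EOQ = √970,646.39 ≈ 985.21

985 bags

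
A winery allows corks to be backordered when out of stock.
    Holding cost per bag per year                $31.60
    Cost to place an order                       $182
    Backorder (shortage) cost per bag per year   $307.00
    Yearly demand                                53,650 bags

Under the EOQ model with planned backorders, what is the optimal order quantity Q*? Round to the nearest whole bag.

826 bags

Q* = √(2DS/H) · √((H + b)/b)
   = √(2 × 53,650 × 182 / 31.6) · √((31.6 + 307) / 307)
   = 786.126 × 1.0502 ≈ 825.59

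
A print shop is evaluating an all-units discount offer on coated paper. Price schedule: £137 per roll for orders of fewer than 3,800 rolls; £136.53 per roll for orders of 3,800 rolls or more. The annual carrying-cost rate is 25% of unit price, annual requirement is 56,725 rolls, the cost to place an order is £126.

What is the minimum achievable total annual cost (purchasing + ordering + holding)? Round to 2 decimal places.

H₁ = 25%×£137 = £34.2500;  H₂ = 25%×£136.53 = £34.1325
EOQ₁ = √(2×56,725×126/34.2500) = 646.04  (< 3,800, feasible at tier 1)
EOQ₂ = √(2×56,725×126/34.1325) = 647.15  (< 3,800 → use Q = 3,800 at tier-2 price)
TC(tier 1 (EOQ₁), Q≈646.0) = £7,793,451.76
TC(tier 2, Q≈3,800.0) = £7,811,396.88
Minimum at tier 1 (EOQ₁): £7,793,451.76

£7,793,451.76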